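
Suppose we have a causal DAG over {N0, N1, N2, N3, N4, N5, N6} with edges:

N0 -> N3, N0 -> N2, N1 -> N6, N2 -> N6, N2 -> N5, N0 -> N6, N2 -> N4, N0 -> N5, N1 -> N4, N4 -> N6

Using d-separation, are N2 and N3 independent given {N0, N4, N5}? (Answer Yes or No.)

There are 5 undirected paths between N2 and N3; checking each against the conditioning set {N0, N4, N5}:
Path 1: N2 → N6 ← N0 → N3
  N6 is a collider here and neither N6 nor any of its descendants is conditioned on, so the collider stays closed — the path is blocked at N6.
Path 2: N2 ← N0 → N3
  N0 is a fork here and N0 is conditioned on, so the path is blocked at N0.
Path 3: N2 → N5 ← N0 → N3
  N0 is a fork here and N0 is conditioned on, so the path is blocked at N0.
Path 4: N2 → N4 → N6 ← N0 → N3
  N4 is a chain here and N4 is conditioned on, so the path is blocked at N4.
Path 5: N2 → N4 ← N1 → N6 ← N0 → N3
  N6 is a collider here and neither N6 nor any of its descendants is conditioned on, so the collider stays closed — the path is blocked at N6.
All paths are blocked; N2 ⊥ N3 | {N0, N4, N5} holds.

Yes — N2 and N3 are d-separated given {N0, N4, N5}.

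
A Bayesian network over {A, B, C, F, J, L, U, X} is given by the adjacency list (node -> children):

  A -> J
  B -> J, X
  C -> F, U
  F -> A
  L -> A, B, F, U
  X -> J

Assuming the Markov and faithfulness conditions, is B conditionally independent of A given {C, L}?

Yes — B and A are d-separated given {C, L}.

There are 5 undirected paths between B and A; checking each against the conditioning set {C, L}:
Path 1: B → X → J ← A
  J is a collider here and neither J nor any of its descendants is conditioned on, so the collider stays closed — the path is blocked at J.
Path 2: B ← L → U ← C → F → A
  L is a fork here and L is conditioned on, so the path is blocked at L.
Path 3: B ← L → A
  L is a fork here and L is conditioned on, so the path is blocked at L.
Path 4: B ← L → F → A
  L is a fork here and L is conditioned on, so the path is blocked at L.
Path 5: B → J ← A
  J is a collider here and neither J nor any of its descendants is conditioned on, so the collider stays closed — the path is blocked at J.
Since every path is blocked, d-separation holds.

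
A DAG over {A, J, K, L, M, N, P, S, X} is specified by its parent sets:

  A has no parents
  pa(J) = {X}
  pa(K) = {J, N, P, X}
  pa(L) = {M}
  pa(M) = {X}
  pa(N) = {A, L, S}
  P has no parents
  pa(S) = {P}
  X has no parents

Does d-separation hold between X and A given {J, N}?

No

5 paths connect X and A; each must be blocked for d-separation to hold:
Path 1: X → M → L → N ← A
  M is a chain and M is not conditioned on; L is a chain and L is not conditioned on; N is a collider and N is conditioned on, which opens it — no node blocks this path, so it is active.
Path 2: X → K ← N ← A
  K is a collider here and neither K nor any of its descendants is conditioned on, so the collider stays closed — the path is blocked at K.
Path 3: X → K ← P → S → N ← A
  K is a collider here and neither K nor any of its descendants is conditioned on, so the collider stays closed — the path is blocked at K.
Path 4: X → J → K ← N ← A
  J is a chain here and J is conditioned on, so the path is blocked at J.
Path 5: X → J → K ← P → S → N ← A
  J is a chain here and J is conditioned on, so the path is blocked at J.
At least one path is unblocked, so d-separation fails.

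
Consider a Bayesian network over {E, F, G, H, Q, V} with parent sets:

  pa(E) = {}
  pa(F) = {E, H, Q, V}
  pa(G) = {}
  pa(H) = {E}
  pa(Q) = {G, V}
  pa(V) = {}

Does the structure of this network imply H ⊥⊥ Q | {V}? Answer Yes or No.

There are 4 undirected paths between H and Q; checking each against the conditioning set {V}:
Path 1: H ← E → F ← Q
  F is a collider here and neither F nor any of its descendants is conditioned on, so the collider stays closed — the path is blocked at F.
Path 2: H ← E → F ← V → Q
  F is a collider here and neither F nor any of its descendants is conditioned on, so the collider stays closed — the path is blocked at F.
Path 3: H → F ← Q
  F is a collider here and neither F nor any of its descendants is conditioned on, so the collider stays closed — the path is blocked at F.
Path 4: H → F ← V → Q
  F is a collider here and neither F nor any of its descendants is conditioned on, so the collider stays closed — the path is blocked at F.
All paths are blocked; H ⊥ Q | {V} holds.

Yes — H and Q are d-separated given {V}.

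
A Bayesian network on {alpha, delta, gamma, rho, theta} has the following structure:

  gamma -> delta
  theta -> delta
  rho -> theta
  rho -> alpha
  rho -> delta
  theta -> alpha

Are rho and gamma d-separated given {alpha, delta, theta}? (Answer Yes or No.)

We examine all 3 paths between rho and gamma:
Path 1: rho → alpha ← theta → delta ← gamma
  theta is a fork here and theta is conditioned on, so the path is blocked at theta.
Path 2: rho → delta ← gamma
  delta is a collider and delta is conditioned on, which opens it — no node blocks this path, so it is active.
Path 3: rho → theta → delta ← gamma
  theta is a chain here and theta is conditioned on, so the path is blocked at theta.
Since the path rho → delta ← gamma is active, rho and gamma are not d-separated given {alpha, delta, theta}.

No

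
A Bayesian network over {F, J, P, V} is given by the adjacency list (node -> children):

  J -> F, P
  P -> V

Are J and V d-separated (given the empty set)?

The only undirected path from J to V is:
Path 1: J → P → V
  P is a chain and P is not conditioned on — no node blocks this path, so it is active.
Because an active path exists, J and V are not d-separated.

No — J and V are not d-separated given ∅.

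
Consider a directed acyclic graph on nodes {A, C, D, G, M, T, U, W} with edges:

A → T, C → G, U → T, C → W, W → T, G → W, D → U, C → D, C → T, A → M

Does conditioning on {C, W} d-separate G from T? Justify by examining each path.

There are 6 undirected paths between G and T; checking each against the conditioning set {C, W}:
  1. G ← C → T — C:fork[blocks] ⇒ blocked
  2. G ← C → W → T — C:fork[blocks]; W:chain[blocks] ⇒ blocked
  3. G ← C → D → U → T — C:fork[blocks]; D:chain[open]; U:chain[open] ⇒ blocked
  4. G → W ← C → T — W:collider[open]; C:fork[blocks] ⇒ blocked
  5. G → W ← C → D → U → T — W:collider[open]; C:fork[blocks]; D:chain[open]; U:chain[open] ⇒ blocked
  6. G → W → T — W:chain[blocks] ⇒ blocked
Since every path is blocked, d-separation holds.

Yes — G and T are d-separated given {C, W}.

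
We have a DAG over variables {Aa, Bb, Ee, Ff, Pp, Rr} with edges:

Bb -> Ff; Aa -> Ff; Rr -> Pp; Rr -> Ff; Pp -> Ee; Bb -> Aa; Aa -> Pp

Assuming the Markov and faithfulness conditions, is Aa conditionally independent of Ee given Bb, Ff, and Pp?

Yes

Enumerating the 3 paths from Aa to Ee and testing each for blocking by {Bb, Ff, Pp}:
Path 1: Aa → Ff ← Rr → Pp → Ee
  Pp is a chain here and Pp is conditioned on, so the path is blocked at Pp.
Path 2: Aa ← Bb → Ff ← Rr → Pp → Ee
  Bb is a fork here and Bb is conditioned on, so the path is blocked at Bb.
Path 3: Aa → Pp → Ee
  Pp is a chain here and Pp is conditioned on, so the path is blocked at Pp.
All paths are blocked; Aa ⊥ Ee | {Bb, Ff, Pp} holds.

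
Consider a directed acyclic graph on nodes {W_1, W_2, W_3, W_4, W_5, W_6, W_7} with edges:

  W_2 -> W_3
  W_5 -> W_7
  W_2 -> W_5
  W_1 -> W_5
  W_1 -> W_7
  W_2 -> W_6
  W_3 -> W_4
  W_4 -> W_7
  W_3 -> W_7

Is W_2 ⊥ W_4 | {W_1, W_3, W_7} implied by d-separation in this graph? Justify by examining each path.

6 paths connect W_2 and W_4; each must be blocked for d-separation to hold:
Path 1: W_2 → W_3 → W_4
  W_3 is a chain here and W_3 is conditioned on, so the path is blocked at W_3.
Path 2: W_2 → W_3 → W_7 ← W_4
  W_3 is a chain here and W_3 is conditioned on, so the path is blocked at W_3.
Path 3: W_2 → W_5 ← W_1 → W_7 ← W_3 → W_4
  W_1 is a fork here and W_1 is conditioned on, so the path is blocked at W_1.
Path 4: W_2 → W_5 ← W_1 → W_7 ← W_4
  W_1 is a fork here and W_1 is conditioned on, so the path is blocked at W_1.
Path 5: W_2 → W_5 → W_7 ← W_3 → W_4
  W_3 is a fork here and W_3 is conditioned on, so the path is blocked at W_3.
Path 6: W_2 → W_5 → W_7 ← W_4
  W_5 is a chain and W_5 is not conditioned on; W_7 is a collider and W_7 is conditioned on, which opens it — no node blocks this path, so it is active.
Because an active path exists, W_2 and W_4 are not d-separated.

No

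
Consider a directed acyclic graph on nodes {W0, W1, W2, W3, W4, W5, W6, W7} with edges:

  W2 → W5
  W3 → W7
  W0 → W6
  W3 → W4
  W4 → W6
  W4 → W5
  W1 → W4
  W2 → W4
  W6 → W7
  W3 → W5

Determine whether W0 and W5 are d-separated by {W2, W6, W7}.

6 paths connect W0 and W5; each must be blocked for d-separation to hold:
  1. W0 → W6 ← W4 → W5 — W6:collider[open]; W4:fork[open] ⇒ active
  2. W0 → W6 ← W4 ← W2 → W5 — W6:collider[open]; W4:chain[open]; W2:fork[blocks] ⇒ blocked
  3. W0 → W6 ← W4 ← W3 → W5 — W6:collider[open]; W4:chain[open]; W3:fork[open] ⇒ active
  4. W0 → W6 → W7 ← W3 → W4 → W5 — W6:chain[blocks]; W7:collider[open]; W3:fork[open]; W4:chain[open] ⇒ blocked
  5. W0 → W6 → W7 ← W3 → W4 ← W2 → W5 — W6:chain[blocks]; W7:collider[open]; W3:fork[open]; W4:collider[open]; W2:fork[blocks] ⇒ blocked
  6. W0 → W6 → W7 ← W3 → W5 — W6:chain[blocks]; W7:collider[open]; W3:fork[open] ⇒ blocked
At least one path is unblocked, so d-separation fails.

No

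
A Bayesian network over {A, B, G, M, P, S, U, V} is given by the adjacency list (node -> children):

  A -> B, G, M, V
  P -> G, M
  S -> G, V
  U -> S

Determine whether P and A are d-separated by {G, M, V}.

We examine all 3 paths between P and A:
Path 1: P → M ← A
  M is a collider and M is conditioned on, which opens it — no node blocks this path, so it is active.
Path 2: P → G ← S → V ← A
  G is a collider and G is conditioned on, which opens it; S is a fork and S is not conditioned on; V is a collider and V is conditioned on, which opens it — no node blocks this path, so it is active.
Path 3: P → G ← A
  G is a collider and G is conditioned on, which opens it — no node blocks this path, so it is active.
At least one path is unblocked, so d-separation fails.

No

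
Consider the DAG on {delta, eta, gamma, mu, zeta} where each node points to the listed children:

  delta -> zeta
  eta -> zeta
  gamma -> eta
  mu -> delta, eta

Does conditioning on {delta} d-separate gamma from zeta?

No

There are 2 undirected paths between gamma and zeta; checking each against the conditioning set {delta}:
Path 1: gamma → eta → zeta
  eta is a chain and eta is not conditioned on — no node blocks this path, so it is active.
Path 2: gamma → eta ← mu → delta → zeta
  eta is a collider here and neither eta nor any of its descendants is conditioned on, so the collider stays closed — the path is blocked at eta.
Because an active path exists, gamma and zeta are not d-separated.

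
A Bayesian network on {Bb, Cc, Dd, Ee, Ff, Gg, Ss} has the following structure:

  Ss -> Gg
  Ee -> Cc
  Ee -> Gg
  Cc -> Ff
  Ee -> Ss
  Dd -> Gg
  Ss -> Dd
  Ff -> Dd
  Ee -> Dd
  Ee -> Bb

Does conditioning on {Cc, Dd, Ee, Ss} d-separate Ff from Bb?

Yes

There are 6 undirected paths between Ff and Bb; checking each against the conditioning set {Cc, Dd, Ee, Ss}:
Path 1: Ff ← Cc ← Ee → Bb
  Cc is a chain here and Cc is conditioned on, so the path is blocked at Cc.
Path 2: Ff → Dd ← Ee → Bb
  Ee is a fork here and Ee is conditioned on, so the path is blocked at Ee.
Path 3: Ff → Dd ← Ss ← Ee → Bb
  Ss is a chain here and Ss is conditioned on, so the path is blocked at Ss.
Path 4: Ff → Dd ← Ss → Gg ← Ee → Bb
  Ss is a fork here and Ss is conditioned on, so the path is blocked at Ss.
Path 5: Ff → Dd → Gg ← Ee → Bb
  Dd is a chain here and Dd is conditioned on, so the path is blocked at Dd.
Path 6: Ff → Dd → Gg ← Ss ← Ee → Bb
  Dd is a chain here and Dd is conditioned on, so the path is blocked at Dd.
Since every path is blocked, d-separation holds.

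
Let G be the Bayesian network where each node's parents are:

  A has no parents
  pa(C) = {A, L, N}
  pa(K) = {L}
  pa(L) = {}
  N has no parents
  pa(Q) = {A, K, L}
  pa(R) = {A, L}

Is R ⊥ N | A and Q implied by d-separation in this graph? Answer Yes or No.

There are 6 undirected paths between R and N; checking each against the conditioning set {A, Q}:
Path 1: R ← A → C ← N
  A is a fork here and A is conditioned on, so the path is blocked at A.
Path 2: R ← A → Q ← L → C ← N
  A is a fork here and A is conditioned on, so the path is blocked at A.
Path 3: R ← A → Q ← K ← L → C ← N
  A is a fork here and A is conditioned on, so the path is blocked at A.
Path 4: R ← L → C ← N
  C is a collider here and neither C nor any of its descendants is conditioned on, so the collider stays closed — the path is blocked at C.
Path 5: R ← L → K → Q ← A → C ← N
  A is a fork here and A is conditioned on, so the path is blocked at A.
Path 6: R ← L → Q ← A → C ← N
  A is a fork here and A is conditioned on, so the path is blocked at A.
Every path is blocked, so R and N are d-separated given {A, Q}.

Yes — R and N are d-separated given {A, Q}.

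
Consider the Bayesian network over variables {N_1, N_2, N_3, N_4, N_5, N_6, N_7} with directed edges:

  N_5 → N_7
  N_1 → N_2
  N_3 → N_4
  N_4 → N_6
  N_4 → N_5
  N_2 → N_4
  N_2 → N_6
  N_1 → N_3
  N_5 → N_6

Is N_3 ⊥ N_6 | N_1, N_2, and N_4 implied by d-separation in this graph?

We examine all 6 paths between N_3 and N_6:
Path 1: N_3 ← N_1 → N_2 → N_4 → N_5 → N_6
  N_1 is a fork here and N_1 is conditioned on, so the path is blocked at N_1.
Path 2: N_3 ← N_1 → N_2 → N_4 → N_6
  N_1 is a fork here and N_1 is conditioned on, so the path is blocked at N_1.
Path 3: N_3 ← N_1 → N_2 → N_6
  N_1 is a fork here and N_1 is conditioned on, so the path is blocked at N_1.
Path 4: N_3 → N_4 ← N_2 → N_6
  N_2 is a fork here and N_2 is conditioned on, so the path is blocked at N_2.
Path 5: N_3 → N_4 → N_5 → N_6
  N_4 is a chain here and N_4 is conditioned on, so the path is blocked at N_4.
Path 6: N_3 → N_4 → N_6
  N_4 is a chain here and N_4 is conditioned on, so the path is blocked at N_4.
All paths are blocked; N_3 ⊥ N_6 | {N_1, N_2, N_4} holds.

Yes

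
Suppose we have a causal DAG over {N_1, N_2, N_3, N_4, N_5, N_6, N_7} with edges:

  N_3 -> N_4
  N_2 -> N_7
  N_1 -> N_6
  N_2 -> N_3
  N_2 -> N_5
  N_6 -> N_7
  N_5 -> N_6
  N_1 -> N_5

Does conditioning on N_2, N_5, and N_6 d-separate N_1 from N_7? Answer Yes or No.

We examine all 4 paths between N_1 and N_7:
  1. N_1 → N_6 → N_7 — N_6:chain[blocks] ⇒ blocked
  2. N_1 → N_6 ← N_5 ← N_2 → N_7 — N_6:collider[open]; N_5:chain[blocks]; N_2:fork[blocks] ⇒ blocked
  3. N_1 → N_5 → N_6 → N_7 — N_5:chain[blocks]; N_6:chain[blocks] ⇒ blocked
  4. N_1 → N_5 ← N_2 → N_7 — N_5:collider[open]; N_2:fork[blocks] ⇒ blocked
All paths are blocked; N_1 ⊥ N_7 | {N_2, N_5, N_6} holds.

Yes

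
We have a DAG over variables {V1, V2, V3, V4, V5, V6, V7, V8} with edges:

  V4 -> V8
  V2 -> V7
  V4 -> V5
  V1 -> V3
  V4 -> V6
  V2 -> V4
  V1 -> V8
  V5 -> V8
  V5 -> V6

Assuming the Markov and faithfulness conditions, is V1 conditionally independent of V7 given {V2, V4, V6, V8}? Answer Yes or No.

Yes

3 paths connect V1 and V7; each must be blocked for d-separation to hold:
  1. V1 → V8 ← V5 → V6 ← V4 ← V2 → V7 — V8:collider[open]; V5:fork[open]; V6:collider[open]; V4:chain[blocks]; V2:fork[blocks] ⇒ blocked
  2. V1 → V8 ← V5 ← V4 ← V2 → V7 — V8:collider[open]; V5:chain[open]; V4:chain[blocks]; V2:fork[blocks] ⇒ blocked
  3. V1 → V8 ← V4 ← V2 → V7 — V8:collider[open]; V4:chain[blocks]; V2:fork[blocks] ⇒ blocked
Since every path is blocked, d-separation holds.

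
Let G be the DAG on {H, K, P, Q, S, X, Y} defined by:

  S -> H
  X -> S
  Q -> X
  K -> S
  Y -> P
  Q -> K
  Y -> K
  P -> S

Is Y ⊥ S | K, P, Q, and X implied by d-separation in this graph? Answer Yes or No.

Yes

Enumerating the 3 paths from Y to S and testing each for blocking by {K, P, Q, X}:
  1. Y → P → S — P:chain[blocks] ⇒ blocked
  2. Y → K → S — K:chain[blocks] ⇒ blocked
  3. Y → K ← Q → X → S — K:collider[open]; Q:fork[blocks]; X:chain[blocks] ⇒ blocked
All paths are blocked; Y ⊥ S | {K, P, Q, X} holds.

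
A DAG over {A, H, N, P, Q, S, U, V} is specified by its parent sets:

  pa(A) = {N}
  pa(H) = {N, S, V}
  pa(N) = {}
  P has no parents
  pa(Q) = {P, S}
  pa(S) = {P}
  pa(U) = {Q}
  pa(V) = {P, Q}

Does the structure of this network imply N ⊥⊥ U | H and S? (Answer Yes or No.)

No

6 paths connect N and U; each must be blocked for d-separation to hold:
  1. N → H ← V ← P → Q → U — H:collider[open]; V:chain[open]; P:fork[open]; Q:chain[open] ⇒ active
  2. N → H ← V ← P → S → Q → U — H:collider[open]; V:chain[open]; P:fork[open]; S:chain[blocks]; Q:chain[open] ⇒ blocked
  3. N → H ← V ← Q → U — H:collider[open]; V:chain[open]; Q:fork[open] ⇒ active
  4. N → H ← S ← P → Q → U — H:collider[open]; S:chain[blocks]; P:fork[open]; Q:chain[open] ⇒ blocked
  5. N → H ← S ← P → V ← Q → U — H:collider[open]; S:chain[blocks]; P:fork[open]; V:collider[open]; Q:fork[open] ⇒ blocked
  6. N → H ← S → Q → U — H:collider[open]; S:fork[blocks]; Q:chain[open] ⇒ blocked
Since the path N → H ← V ← P → Q → U is active, N and U are not d-separated given {H, S}.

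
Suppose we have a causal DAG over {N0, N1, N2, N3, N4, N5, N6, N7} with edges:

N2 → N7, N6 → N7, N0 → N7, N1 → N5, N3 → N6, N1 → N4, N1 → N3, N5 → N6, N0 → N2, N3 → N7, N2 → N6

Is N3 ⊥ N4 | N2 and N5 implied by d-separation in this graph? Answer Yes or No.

There are 5 undirected paths between N3 and N4; checking each against the conditioning set {N2, N5}:
Path 1: N3 → N6 ← N5 ← N1 → N4
  N6 is a collider here and neither N6 nor any of its descendants is conditioned on, so the collider stays closed — the path is blocked at N6.
Path 2: N3 ← N1 → N4
  N1 is a fork and N1 is not conditioned on — no node blocks this path, so it is active.
Path 3: N3 → N7 ← N6 ← N5 ← N1 → N4
  N7 is a collider here and neither N7 nor any of its descendants is conditioned on, so the collider stays closed — the path is blocked at N7.
Path 4: N3 → N7 ← N0 → N2 → N6 ← N5 ← N1 → N4
  N7 is a collider here and neither N7 nor any of its descendants is conditioned on, so the collider stays closed — the path is blocked at N7.
Path 5: N3 → N7 ← N2 → N6 ← N5 ← N1 → N4
  N7 is a collider here and neither N7 nor any of its descendants is conditioned on, so the collider stays closed — the path is blocked at N7.
Since the path N3 ← N1 → N4 is active, N3 and N4 are not d-separated given {N2, N5}.

No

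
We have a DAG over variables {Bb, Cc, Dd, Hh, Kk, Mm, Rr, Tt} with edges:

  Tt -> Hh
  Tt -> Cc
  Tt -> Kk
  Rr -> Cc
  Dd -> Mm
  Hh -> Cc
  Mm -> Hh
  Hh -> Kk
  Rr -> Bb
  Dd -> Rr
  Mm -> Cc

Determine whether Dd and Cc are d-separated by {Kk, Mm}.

No

There are 5 undirected paths between Dd and Cc; checking each against the conditioning set {Kk, Mm}:
  1. Dd → Rr → Cc — Rr:chain[open] ⇒ active
  2. Dd → Mm → Hh → Kk ← Tt → Cc — Mm:chain[blocks]; Hh:chain[open]; Kk:collider[open]; Tt:fork[open] ⇒ blocked
  3. Dd → Mm → Hh → Cc — Mm:chain[blocks]; Hh:chain[open] ⇒ blocked
  4. Dd → Mm → Hh ← Tt → Cc — Mm:chain[blocks]; Hh:collider[open]; Tt:fork[open] ⇒ blocked
  5. Dd → Mm → Cc — Mm:chain[blocks] ⇒ blocked
Since the path Dd → Rr → Cc is active, Dd and Cc are not d-separated given {Kk, Mm}.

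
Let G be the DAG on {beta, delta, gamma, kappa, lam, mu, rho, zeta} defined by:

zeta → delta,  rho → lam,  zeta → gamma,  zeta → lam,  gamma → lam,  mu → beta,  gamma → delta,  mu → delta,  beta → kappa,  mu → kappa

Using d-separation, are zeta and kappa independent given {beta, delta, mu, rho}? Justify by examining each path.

Yes

6 paths connect zeta and kappa; each must be blocked for d-separation to hold:
Path 1: zeta → gamma → delta ← mu → kappa
  mu is a fork here and mu is conditioned on, so the path is blocked at mu.
Path 2: zeta → gamma → delta ← mu → beta → kappa
  mu is a fork here and mu is conditioned on, so the path is blocked at mu.
Path 3: zeta → delta ← mu → kappa
  mu is a fork here and mu is conditioned on, so the path is blocked at mu.
Path 4: zeta → delta ← mu → beta → kappa
  mu is a fork here and mu is conditioned on, so the path is blocked at mu.
Path 5: zeta → lam ← gamma → delta ← mu → kappa
  lam is a collider here and neither lam nor any of its descendants is conditioned on, so the collider stays closed — the path is blocked at lam.
Path 6: zeta → lam ← gamma → delta ← mu → beta → kappa
  lam is a collider here and neither lam nor any of its descendants is conditioned on, so the collider stays closed — the path is blocked at lam.
Every path is blocked, so zeta and kappa are d-separated given {beta, delta, mu, rho}.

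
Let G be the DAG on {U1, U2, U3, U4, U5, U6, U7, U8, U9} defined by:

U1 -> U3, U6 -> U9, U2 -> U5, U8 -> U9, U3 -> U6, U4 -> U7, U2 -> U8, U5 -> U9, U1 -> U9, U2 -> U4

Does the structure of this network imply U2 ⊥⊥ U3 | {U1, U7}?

We examine all 4 paths between U2 and U3:
Path 1: U2 → U5 → U9 ← U6 ← U3
  U9 is a collider here and neither U9 nor any of its descendants is conditioned on, so the collider stays closed — the path is blocked at U9.
Path 2: U2 → U5 → U9 ← U1 → U3
  U9 is a collider here and neither U9 nor any of its descendants is conditioned on, so the collider stays closed — the path is blocked at U9.
Path 3: U2 → U8 → U9 ← U6 ← U3
  U9 is a collider here and neither U9 nor any of its descendants is conditioned on, so the collider stays closed — the path is blocked at U9.
Path 4: U2 → U8 → U9 ← U1 → U3
  U9 is a collider here and neither U9 nor any of its descendants is conditioned on, so the collider stays closed — the path is blocked at U9.
Every path is blocked, so U2 and U3 are d-separated given {U1, U7}.

Yes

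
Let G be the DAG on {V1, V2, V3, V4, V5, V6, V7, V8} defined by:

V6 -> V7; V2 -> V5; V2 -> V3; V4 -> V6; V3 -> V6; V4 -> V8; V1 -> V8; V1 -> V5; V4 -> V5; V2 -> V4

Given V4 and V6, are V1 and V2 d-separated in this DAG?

Yes

There are 6 undirected paths between V1 and V2; checking each against the conditioning set {V4, V6}:
Path 1: V1 → V8 ← V4 → V5 ← V2
  V8 is a collider here and neither V8 nor any of its descendants is conditioned on, so the collider stays closed — the path is blocked at V8.
Path 2: V1 → V8 ← V4 ← V2
  V8 is a collider here and neither V8 nor any of its descendants is conditioned on, so the collider stays closed — the path is blocked at V8.
Path 3: V1 → V8 ← V4 → V6 ← V3 ← V2
  V8 is a collider here and neither V8 nor any of its descendants is conditioned on, so the collider stays closed — the path is blocked at V8.
Path 4: V1 → V5 ← V2
  V5 is a collider here and neither V5 nor any of its descendants is conditioned on, so the collider stays closed — the path is blocked at V5.
Path 5: V1 → V5 ← V4 ← V2
  V5 is a collider here and neither V5 nor any of its descendants is conditioned on, so the collider stays closed — the path is blocked at V5.
Path 6: V1 → V5 ← V4 → V6 ← V3 ← V2
  V5 is a collider here and neither V5 nor any of its descendants is conditioned on, so the collider stays closed — the path is blocked at V5.
Every path is blocked, so V1 and V2 are d-separated given {V4, V6}.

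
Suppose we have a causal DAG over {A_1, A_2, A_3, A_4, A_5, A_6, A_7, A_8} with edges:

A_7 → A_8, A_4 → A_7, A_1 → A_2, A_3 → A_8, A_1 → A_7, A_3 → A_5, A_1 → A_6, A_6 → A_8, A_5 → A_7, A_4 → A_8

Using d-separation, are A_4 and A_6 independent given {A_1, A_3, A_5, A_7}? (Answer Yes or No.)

There are 6 undirected paths between A_4 and A_6; checking each against the conditioning set {A_1, A_3, A_5, A_7}:
Path 1: A_4 → A_7 ← A_5 ← A_3 → A_8 ← A_6
  A_5 is a chain here and A_5 is conditioned on, so the path is blocked at A_5.
Path 2: A_4 → A_7 ← A_1 → A_6
  A_1 is a fork here and A_1 is conditioned on, so the path is blocked at A_1.
Path 3: A_4 → A_7 → A_8 ← A_6
  A_7 is a chain here and A_7 is conditioned on, so the path is blocked at A_7.
Path 4: A_4 → A_8 ← A_6
  A_8 is a collider here and neither A_8 nor any of its descendants is conditioned on, so the collider stays closed — the path is blocked at A_8.
Path 5: A_4 → A_8 ← A_7 ← A_1 → A_6
  A_8 is a collider here and neither A_8 nor any of its descendants is conditioned on, so the collider stays closed — the path is blocked at A_8.
Path 6: A_4 → A_8 ← A_3 → A_5 → A_7 ← A_1 → A_6
  A_8 is a collider here and neither A_8 nor any of its descendants is conditioned on, so the collider stays closed — the path is blocked at A_8.
Every path is blocked, so A_4 and A_6 are d-separated given {A_1, A_3, A_5, A_7}.

Yes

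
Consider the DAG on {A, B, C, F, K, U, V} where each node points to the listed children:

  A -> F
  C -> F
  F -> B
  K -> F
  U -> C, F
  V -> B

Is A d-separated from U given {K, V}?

There are 2 undirected paths between A and U; checking each against the conditioning set {K, V}:
  1. A → F ← U — F:collider[blocks] ⇒ blocked
  2. A → F ← C ← U — F:collider[blocks]; C:chain[open] ⇒ blocked
All paths are blocked; A ⊥ U | {K, V} holds.

Yes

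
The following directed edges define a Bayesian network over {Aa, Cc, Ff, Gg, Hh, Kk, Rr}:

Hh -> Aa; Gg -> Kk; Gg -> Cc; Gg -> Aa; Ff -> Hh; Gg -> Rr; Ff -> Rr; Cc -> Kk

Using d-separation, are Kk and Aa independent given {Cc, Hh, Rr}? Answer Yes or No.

Enumerating the 4 paths from Kk to Aa and testing each for blocking by {Cc, Hh, Rr}:
Path 1: Kk ← Gg → Aa
  Gg is a fork and Gg is not conditioned on — no node blocks this path, so it is active.
Path 2: Kk ← Gg → Rr ← Ff → Hh → Aa
  Hh is a chain here and Hh is conditioned on, so the path is blocked at Hh.
Path 3: Kk ← Cc ← Gg → Aa
  Cc is a chain here and Cc is conditioned on, so the path is blocked at Cc.
Path 4: Kk ← Cc ← Gg → Rr ← Ff → Hh → Aa
  Cc is a chain here and Cc is conditioned on, so the path is blocked at Cc.
At least one path is unblocked, so d-separation fails.

No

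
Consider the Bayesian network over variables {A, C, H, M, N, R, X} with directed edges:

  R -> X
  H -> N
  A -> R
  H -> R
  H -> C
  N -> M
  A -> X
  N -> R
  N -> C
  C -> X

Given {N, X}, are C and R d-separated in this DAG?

There are 6 undirected paths between C and R; checking each against the conditioning set {N, X}:
Path 1: C ← N → R
  N is a fork here and N is conditioned on, so the path is blocked at N.
Path 2: C ← N ← H → R
  N is a chain here and N is conditioned on, so the path is blocked at N.
Path 3: C → X ← R
  X is a collider and X is conditioned on, which opens it — no node blocks this path, so it is active.
Path 4: C → X ← A → R
  X is a collider and X is conditioned on, which opens it; A is a fork and A is not conditioned on — no node blocks this path, so it is active.
Path 5: C ← H → R
  H is a fork and H is not conditioned on — no node blocks this path, so it is active.
Path 6: C ← H → N → R
  N is a chain here and N is conditioned on, so the path is blocked at N.
At least one path is unblocked, so d-separation fails.

No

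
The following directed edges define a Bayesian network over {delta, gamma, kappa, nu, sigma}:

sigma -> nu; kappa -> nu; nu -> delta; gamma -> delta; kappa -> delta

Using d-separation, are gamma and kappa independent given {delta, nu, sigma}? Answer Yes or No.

No

There are 2 undirected paths between gamma and kappa; checking each against the conditioning set {delta, nu, sigma}:
Path 1: gamma → delta ← nu ← kappa
  nu is a chain here and nu is conditioned on, so the path is blocked at nu.
Path 2: gamma → delta ← kappa
  delta is a collider and delta is conditioned on, which opens it — no node blocks this path, so it is active.
Because an active path exists, gamma and kappa are not d-separated.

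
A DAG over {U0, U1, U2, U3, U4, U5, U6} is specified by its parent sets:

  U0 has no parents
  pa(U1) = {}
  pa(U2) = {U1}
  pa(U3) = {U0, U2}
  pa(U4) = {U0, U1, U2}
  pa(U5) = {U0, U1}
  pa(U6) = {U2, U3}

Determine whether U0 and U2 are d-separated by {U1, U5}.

Yes

There are 6 undirected paths between U0 and U2; checking each against the conditioning set {U1, U5}:
Path 1: U0 → U5 ← U1 → U4 ← U2
  U1 is a fork here and U1 is conditioned on, so the path is blocked at U1.
Path 2: U0 → U5 ← U1 → U2
  U1 is a fork here and U1 is conditioned on, so the path is blocked at U1.
Path 3: U0 → U3 ← U2
  U3 is a collider here and neither U3 nor any of its descendants is conditioned on, so the collider stays closed — the path is blocked at U3.
Path 4: U0 → U3 → U6 ← U2
  U6 is a collider here and neither U6 nor any of its descendants is conditioned on, so the collider stays closed — the path is blocked at U6.
Path 5: U0 → U4 ← U2
  U4 is a collider here and neither U4 nor any of its descendants is conditioned on, so the collider stays closed — the path is blocked at U4.
Path 6: U0 → U4 ← U1 → U2
  U4 is a collider here and neither U4 nor any of its descendants is conditioned on, so the collider stays closed — the path is blocked at U4.
Since every path is blocked, d-separation holds.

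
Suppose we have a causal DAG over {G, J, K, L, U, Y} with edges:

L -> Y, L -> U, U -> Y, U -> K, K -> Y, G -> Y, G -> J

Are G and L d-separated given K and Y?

No

Enumerating the 3 paths from G to L and testing each for blocking by {K, Y}:
Path 1: G → Y ← K ← U ← L
  K is a chain here and K is conditioned on, so the path is blocked at K.
Path 2: G → Y ← L
  Y is a collider and Y is conditioned on, which opens it — no node blocks this path, so it is active.
Path 3: G → Y ← U ← L
  Y is a collider and Y is conditioned on, which opens it; U is a chain and U is not conditioned on — no node blocks this path, so it is active.
Since the path G → Y ← L is active, G and L are not d-separated given {K, Y}.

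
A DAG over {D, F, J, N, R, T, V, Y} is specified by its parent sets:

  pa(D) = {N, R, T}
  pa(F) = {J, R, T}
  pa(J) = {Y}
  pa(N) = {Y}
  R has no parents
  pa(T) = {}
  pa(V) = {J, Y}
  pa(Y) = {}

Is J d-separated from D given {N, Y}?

Yes

Enumerating the 4 paths from J to D and testing each for blocking by {N, Y}:
Path 1: J ← Y → N → D
  Y is a fork here and Y is conditioned on, so the path is blocked at Y.
Path 2: J → F ← T → D
  F is a collider here and neither F nor any of its descendants is conditioned on, so the collider stays closed — the path is blocked at F.
Path 3: J → F ← R → D
  F is a collider here and neither F nor any of its descendants is conditioned on, so the collider stays closed — the path is blocked at F.
Path 4: J → V ← Y → N → D
  V is a collider here and neither V nor any of its descendants is conditioned on, so the collider stays closed — the path is blocked at V.
All paths are blocked; J ⊥ D | {N, Y} holds.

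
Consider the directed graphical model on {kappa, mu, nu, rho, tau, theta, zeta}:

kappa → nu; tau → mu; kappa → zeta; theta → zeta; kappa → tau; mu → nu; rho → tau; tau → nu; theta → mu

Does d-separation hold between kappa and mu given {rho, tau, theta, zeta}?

We examine all 5 paths between kappa and mu:
Path 1: kappa → tau → mu
  tau is a chain here and tau is conditioned on, so the path is blocked at tau.
Path 2: kappa → tau → nu ← mu
  tau is a chain here and tau is conditioned on, so the path is blocked at tau.
Path 3: kappa → nu ← tau → mu
  nu is a collider here and neither nu nor any of its descendants is conditioned on, so the collider stays closed — the path is blocked at nu.
Path 4: kappa → nu ← mu
  nu is a collider here and neither nu nor any of its descendants is conditioned on, so the collider stays closed — the path is blocked at nu.
Path 5: kappa → zeta ← theta → mu
  theta is a fork here and theta is conditioned on, so the path is blocked at theta.
Every path is blocked, so kappa and mu are d-separated given {rho, tau, theta, zeta}.

Yes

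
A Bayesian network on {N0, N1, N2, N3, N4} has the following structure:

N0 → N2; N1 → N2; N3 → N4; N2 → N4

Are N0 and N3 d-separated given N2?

Yes — N0 and N3 are d-separated given {N2}.

There is one path between N0 and N3:
  1. N0 → N2 → N4 ← N3 — N2:chain[blocks]; N4:collider[blocks] ⇒ blocked
Every path is blocked, so N0 and N3 are d-separated given {N2}.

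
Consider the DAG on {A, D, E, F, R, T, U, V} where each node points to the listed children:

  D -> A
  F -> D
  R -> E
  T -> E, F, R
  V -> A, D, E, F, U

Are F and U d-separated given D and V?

Yes

There are 5 undirected paths between F and U; checking each against the conditioning set {D, V}:
Path 1: F ← T → E ← V → U
  E is a collider here and neither E nor any of its descendants is conditioned on, so the collider stays closed — the path is blocked at E.
Path 2: F ← T → R → E ← V → U
  E is a collider here and neither E nor any of its descendants is conditioned on, so the collider stays closed — the path is blocked at E.
Path 3: F ← V → U
  V is a fork here and V is conditioned on, so the path is blocked at V.
Path 4: F → D → A ← V → U
  D is a chain here and D is conditioned on, so the path is blocked at D.
Path 5: F → D ← V → U
  V is a fork here and V is conditioned on, so the path is blocked at V.
Every path is blocked, so F and U are d-separated given {D, V}.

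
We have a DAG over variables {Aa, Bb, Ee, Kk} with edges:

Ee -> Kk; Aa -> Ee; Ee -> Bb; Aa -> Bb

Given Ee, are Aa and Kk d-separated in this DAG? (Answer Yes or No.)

We examine all 2 paths between Aa and Kk:
Path 1: Aa → Ee → Kk
  Ee is a chain here and Ee is conditioned on, so the path is blocked at Ee.
Path 2: Aa → Bb ← Ee → Kk
  Bb is a collider here and neither Bb nor any of its descendants is conditioned on, so the collider stays closed — the path is blocked at Bb.
All paths are blocked; Aa ⊥ Kk | {Ee} holds.

Yes — Aa and Kk are d-separated given {Ee}.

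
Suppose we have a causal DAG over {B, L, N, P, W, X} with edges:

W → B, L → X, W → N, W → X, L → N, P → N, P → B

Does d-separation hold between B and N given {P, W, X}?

We examine all 3 paths between B and N:
  1. B ← W → X ← L → N — W:fork[blocks]; X:collider[open]; L:fork[open] ⇒ blocked
  2. B ← W → N — W:fork[blocks] ⇒ blocked
  3. B ← P → N — P:fork[blocks] ⇒ blocked
Since every path is blocked, d-separation holds.

Yes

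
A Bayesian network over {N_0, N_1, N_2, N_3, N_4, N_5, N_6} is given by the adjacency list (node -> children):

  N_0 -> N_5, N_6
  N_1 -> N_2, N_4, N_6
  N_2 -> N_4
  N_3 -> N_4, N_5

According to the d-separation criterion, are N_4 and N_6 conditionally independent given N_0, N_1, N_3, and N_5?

We examine all 3 paths between N_4 and N_6:
Path 1: N_4 ← N_2 ← N_1 → N_6
  N_1 is a fork here and N_1 is conditioned on, so the path is blocked at N_1.
Path 2: N_4 ← N_3 → N_5 ← N_0 → N_6
  N_3 is a fork here and N_3 is conditioned on, so the path is blocked at N_3.
Path 3: N_4 ← N_1 → N_6
  N_1 is a fork here and N_1 is conditioned on, so the path is blocked at N_1.
Since every path is blocked, d-separation holds.

Yes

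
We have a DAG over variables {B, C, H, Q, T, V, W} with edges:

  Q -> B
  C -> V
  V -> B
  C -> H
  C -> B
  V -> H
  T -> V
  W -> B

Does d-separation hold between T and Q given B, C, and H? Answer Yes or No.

We examine all 3 paths between T and Q:
Path 1: T → V → H ← C → B ← Q
  C is a fork here and C is conditioned on, so the path is blocked at C.
Path 2: T → V ← C → B ← Q
  C is a fork here and C is conditioned on, so the path is blocked at C.
Path 3: T → V → B ← Q
  V is a chain and V is not conditioned on; B is a collider and B is conditioned on, which opens it — no node blocks this path, so it is active.
At least one path is unblocked, so d-separation fails.

No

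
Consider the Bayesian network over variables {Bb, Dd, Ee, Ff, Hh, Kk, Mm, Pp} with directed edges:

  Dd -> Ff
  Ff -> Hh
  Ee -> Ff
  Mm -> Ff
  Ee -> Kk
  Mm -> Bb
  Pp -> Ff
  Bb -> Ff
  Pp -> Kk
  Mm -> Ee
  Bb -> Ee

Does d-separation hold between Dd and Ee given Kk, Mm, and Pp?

There are 6 undirected paths between Dd and Ee; checking each against the conditioning set {Kk, Mm, Pp}:
Path 1: Dd → Ff ← Bb → Ee
  Ff is a collider here and neither Ff nor any of its descendants is conditioned on, so the collider stays closed — the path is blocked at Ff.
Path 2: Dd → Ff ← Bb ← Mm → Ee
  Ff is a collider here and neither Ff nor any of its descendants is conditioned on, so the collider stays closed — the path is blocked at Ff.
Path 3: Dd → Ff ← Ee
  Ff is a collider here and neither Ff nor any of its descendants is conditioned on, so the collider stays closed — the path is blocked at Ff.
Path 4: Dd → Ff ← Mm → Bb → Ee
  Ff is a collider here and neither Ff nor any of its descendants is conditioned on, so the collider stays closed — the path is blocked at Ff.
Path 5: Dd → Ff ← Mm → Ee
  Ff is a collider here and neither Ff nor any of its descendants is conditioned on, so the collider stays closed — the path is blocked at Ff.
Path 6: Dd → Ff ← Pp → Kk ← Ee
  Ff is a collider here and neither Ff nor any of its descendants is conditioned on, so the collider stays closed — the path is blocked at Ff.
All paths are blocked; Dd ⊥ Ee | {Kk, Mm, Pp} holds.

Yes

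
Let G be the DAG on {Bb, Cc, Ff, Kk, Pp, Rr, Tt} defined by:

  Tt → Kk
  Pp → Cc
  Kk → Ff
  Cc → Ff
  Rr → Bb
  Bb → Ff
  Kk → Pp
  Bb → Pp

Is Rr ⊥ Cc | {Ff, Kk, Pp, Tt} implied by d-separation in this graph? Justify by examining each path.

4 paths connect Rr and Cc; each must be blocked for d-separation to hold:
Path 1: Rr → Bb → Ff ← Cc
  Bb is a chain and Bb is not conditioned on; Ff is a collider and Ff is conditioned on, which opens it — no node blocks this path, so it is active.
Path 2: Rr → Bb → Ff ← Kk → Pp → Cc
  Kk is a fork here and Kk is conditioned on, so the path is blocked at Kk.
Path 3: Rr → Bb → Pp → Cc
  Pp is a chain here and Pp is conditioned on, so the path is blocked at Pp.
Path 4: Rr → Bb → Pp ← Kk → Ff ← Cc
  Kk is a fork here and Kk is conditioned on, so the path is blocked at Kk.
Because an active path exists, Rr and Cc are not d-separated.

No — Rr and Cc are not d-separated given {Ff, Kk, Pp, Tt}.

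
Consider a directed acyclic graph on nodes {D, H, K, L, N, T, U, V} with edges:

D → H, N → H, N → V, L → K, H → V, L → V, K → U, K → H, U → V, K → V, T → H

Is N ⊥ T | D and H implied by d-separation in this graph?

No

Enumerating the 5 paths from N to T and testing each for blocking by {D, H}:
  1. N → H ← T — H:collider[open] ⇒ active
  2. N → V ← U ← K → H ← T — V:collider[blocks]; U:chain[open]; K:fork[open]; H:collider[open] ⇒ blocked
  3. N → V ← L → K → H ← T — V:collider[blocks]; L:fork[open]; K:chain[open]; H:collider[open] ⇒ blocked
  4. N → V ← K → H ← T — V:collider[blocks]; K:fork[open]; H:collider[open] ⇒ blocked
  5. N → V ← H ← T — V:collider[blocks]; H:chain[blocks] ⇒ blocked
Since the path N → H ← T is active, N and T are not d-separated given {D, H}.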